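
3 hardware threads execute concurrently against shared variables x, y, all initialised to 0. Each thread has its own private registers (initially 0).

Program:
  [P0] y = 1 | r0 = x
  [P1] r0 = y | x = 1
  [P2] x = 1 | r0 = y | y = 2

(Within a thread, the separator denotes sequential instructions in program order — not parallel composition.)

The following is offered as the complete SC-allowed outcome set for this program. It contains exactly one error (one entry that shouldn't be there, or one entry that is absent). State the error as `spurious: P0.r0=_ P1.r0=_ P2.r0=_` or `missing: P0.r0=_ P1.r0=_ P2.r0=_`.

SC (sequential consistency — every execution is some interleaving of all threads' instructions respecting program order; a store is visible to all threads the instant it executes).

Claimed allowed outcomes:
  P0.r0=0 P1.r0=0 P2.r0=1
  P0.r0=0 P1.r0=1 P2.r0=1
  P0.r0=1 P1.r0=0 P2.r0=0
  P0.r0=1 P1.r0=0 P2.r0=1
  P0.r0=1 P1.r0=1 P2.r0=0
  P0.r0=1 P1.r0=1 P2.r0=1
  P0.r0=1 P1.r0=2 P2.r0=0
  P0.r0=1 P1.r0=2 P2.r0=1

outcome vector order: (P0.r0,P1.r0,P2.r0)
[SC] allowed = {001, 011, 021, 100, 101, 110, 111, 120, 121}
SC∖claimed = {021}

missing: P0.r0=0 P1.r0=2 P2.r0=1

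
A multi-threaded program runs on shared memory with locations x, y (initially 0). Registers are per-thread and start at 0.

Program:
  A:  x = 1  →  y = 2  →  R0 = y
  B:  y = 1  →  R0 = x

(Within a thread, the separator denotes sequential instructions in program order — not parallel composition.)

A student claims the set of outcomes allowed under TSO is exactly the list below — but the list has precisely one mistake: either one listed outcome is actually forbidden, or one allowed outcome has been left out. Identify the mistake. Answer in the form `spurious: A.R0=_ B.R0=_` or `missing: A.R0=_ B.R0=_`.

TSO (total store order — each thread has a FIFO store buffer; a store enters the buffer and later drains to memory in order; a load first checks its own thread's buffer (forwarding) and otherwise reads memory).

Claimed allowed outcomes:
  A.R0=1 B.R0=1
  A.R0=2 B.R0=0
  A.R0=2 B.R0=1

outcome vector order: (A.R0,B.R0)
[TSO] allowed = {1/0; 1/1; 2/0; 2/1}
TSO∖claimed = {1/0}

missing: A.R0=1 B.R0=0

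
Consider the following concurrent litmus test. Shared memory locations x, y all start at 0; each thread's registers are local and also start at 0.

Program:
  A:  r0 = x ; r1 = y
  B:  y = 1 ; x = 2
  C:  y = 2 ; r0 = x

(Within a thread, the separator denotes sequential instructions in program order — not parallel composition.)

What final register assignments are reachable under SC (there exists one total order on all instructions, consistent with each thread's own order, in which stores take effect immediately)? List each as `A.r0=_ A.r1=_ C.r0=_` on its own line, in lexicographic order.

A.r0=0 A.r1=0 C.r0=0
A.r0=0 A.r1=0 C.r0=2
A.r0=0 A.r1=1 C.r0=0
A.r0=0 A.r1=1 C.r0=2
A.r0=0 A.r1=2 C.r0=0
A.r0=0 A.r1=2 C.r0=2
A.r0=2 A.r1=1 C.r0=0
A.r0=2 A.r1=1 C.r0=2
A.r0=2 A.r1=2 C.r0=0
A.r0=2 A.r1=2 C.r0=2

outcome vector order: (A.r0,A.r1,C.r0)
|SC outcomes| = 10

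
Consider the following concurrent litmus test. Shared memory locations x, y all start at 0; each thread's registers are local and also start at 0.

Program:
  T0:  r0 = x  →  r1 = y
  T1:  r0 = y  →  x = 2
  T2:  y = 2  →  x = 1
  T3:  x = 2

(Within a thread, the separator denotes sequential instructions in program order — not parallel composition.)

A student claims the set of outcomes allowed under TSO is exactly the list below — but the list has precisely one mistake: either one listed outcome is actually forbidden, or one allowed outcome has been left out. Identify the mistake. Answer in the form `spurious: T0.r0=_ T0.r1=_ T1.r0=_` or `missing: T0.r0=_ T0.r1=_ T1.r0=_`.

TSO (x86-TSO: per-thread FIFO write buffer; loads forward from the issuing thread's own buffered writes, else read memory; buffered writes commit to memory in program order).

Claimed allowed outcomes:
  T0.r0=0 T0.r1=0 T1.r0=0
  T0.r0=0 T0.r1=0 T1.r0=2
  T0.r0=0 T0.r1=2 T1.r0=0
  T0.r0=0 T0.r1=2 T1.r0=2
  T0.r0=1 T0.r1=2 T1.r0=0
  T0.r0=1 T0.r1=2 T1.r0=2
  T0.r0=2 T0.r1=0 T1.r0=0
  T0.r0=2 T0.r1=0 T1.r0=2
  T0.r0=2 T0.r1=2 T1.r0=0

outcome vector order: (T0.r0,T0.r1,T1.r0)
[TSO] allowed = {0/0/0, 0/0/2, 0/2/0, 0/2/2, 1/2/0, 1/2/2, 2/0/0, 2/0/2, 2/2/0, 2/2/2}
TSO∖claimed = {2/2/2}

missing: T0.r0=2 T0.r1=2 T1.r0=2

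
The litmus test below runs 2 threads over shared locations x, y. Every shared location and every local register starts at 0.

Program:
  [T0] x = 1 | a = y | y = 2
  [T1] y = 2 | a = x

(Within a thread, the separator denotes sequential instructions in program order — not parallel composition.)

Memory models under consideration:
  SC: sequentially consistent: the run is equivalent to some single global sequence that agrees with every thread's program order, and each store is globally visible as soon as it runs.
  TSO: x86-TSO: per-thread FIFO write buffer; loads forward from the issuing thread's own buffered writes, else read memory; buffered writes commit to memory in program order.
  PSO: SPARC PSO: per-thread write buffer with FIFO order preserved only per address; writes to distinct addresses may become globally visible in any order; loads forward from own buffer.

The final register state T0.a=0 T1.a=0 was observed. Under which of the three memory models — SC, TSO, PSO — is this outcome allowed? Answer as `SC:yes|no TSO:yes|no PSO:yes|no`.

outcome vector order: (T0.a,T1.a)
SC (3): 01 20 21
TSO (4): 00 01 20 21
PSO (4): 00 01 20 21
target 00 ∈ {TSO,PSO}

SC:no TSO:yes PSO:yes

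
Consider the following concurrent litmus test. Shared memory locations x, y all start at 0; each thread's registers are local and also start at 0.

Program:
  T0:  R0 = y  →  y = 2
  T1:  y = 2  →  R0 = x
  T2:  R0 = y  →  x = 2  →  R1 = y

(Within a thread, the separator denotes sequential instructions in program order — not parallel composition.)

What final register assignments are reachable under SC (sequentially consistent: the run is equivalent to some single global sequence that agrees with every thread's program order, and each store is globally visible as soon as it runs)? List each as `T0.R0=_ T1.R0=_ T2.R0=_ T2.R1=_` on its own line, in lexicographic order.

T0.R0=0 T1.R0=0 T2.R0=0 T2.R1=2
T0.R0=0 T1.R0=0 T2.R0=2 T2.R1=2
T0.R0=0 T1.R0=2 T2.R0=0 T2.R1=0
T0.R0=0 T1.R0=2 T2.R0=0 T2.R1=2
T0.R0=0 T1.R0=2 T2.R0=2 T2.R1=2
T0.R0=2 T1.R0=0 T2.R0=0 T2.R1=2
T0.R0=2 T1.R0=0 T2.R0=2 T2.R1=2
T0.R0=2 T1.R0=2 T2.R0=0 T2.R1=0
T0.R0=2 T1.R0=2 T2.R0=0 T2.R1=2
T0.R0=2 T1.R0=2 T2.R0=2 T2.R1=2

outcome vector order: (T0.R0,T1.R0,T2.R0,T2.R1)
|SC outcomes| = 10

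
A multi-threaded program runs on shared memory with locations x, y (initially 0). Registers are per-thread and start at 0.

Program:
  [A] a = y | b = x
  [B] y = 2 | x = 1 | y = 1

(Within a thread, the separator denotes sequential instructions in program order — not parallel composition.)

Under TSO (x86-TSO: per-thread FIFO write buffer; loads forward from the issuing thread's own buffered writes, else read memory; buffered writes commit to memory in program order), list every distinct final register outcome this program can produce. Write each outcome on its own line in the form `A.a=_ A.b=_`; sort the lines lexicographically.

outcome vector order: (A.a,A.b)
|TSO outcomes| = 5

A.a=0 A.b=0
A.a=0 A.b=1
A.a=1 A.b=1
A.a=2 A.b=0
A.a=2 A.b=1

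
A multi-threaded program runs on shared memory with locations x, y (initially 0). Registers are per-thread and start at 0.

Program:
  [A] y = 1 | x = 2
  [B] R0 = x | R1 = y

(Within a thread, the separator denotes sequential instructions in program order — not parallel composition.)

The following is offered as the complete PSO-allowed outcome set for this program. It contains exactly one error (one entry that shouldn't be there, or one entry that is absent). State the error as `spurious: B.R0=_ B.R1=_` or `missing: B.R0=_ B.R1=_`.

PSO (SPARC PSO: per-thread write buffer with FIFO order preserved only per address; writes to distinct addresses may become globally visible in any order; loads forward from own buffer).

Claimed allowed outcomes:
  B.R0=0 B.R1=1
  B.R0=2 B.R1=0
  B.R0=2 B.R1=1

missing: B.R0=0 B.R1=0

outcome vector order: (B.R0,B.R1)
PSO (4): 0/0, 0/1, 2/0, 2/1
PSO∖claimed = {0/0}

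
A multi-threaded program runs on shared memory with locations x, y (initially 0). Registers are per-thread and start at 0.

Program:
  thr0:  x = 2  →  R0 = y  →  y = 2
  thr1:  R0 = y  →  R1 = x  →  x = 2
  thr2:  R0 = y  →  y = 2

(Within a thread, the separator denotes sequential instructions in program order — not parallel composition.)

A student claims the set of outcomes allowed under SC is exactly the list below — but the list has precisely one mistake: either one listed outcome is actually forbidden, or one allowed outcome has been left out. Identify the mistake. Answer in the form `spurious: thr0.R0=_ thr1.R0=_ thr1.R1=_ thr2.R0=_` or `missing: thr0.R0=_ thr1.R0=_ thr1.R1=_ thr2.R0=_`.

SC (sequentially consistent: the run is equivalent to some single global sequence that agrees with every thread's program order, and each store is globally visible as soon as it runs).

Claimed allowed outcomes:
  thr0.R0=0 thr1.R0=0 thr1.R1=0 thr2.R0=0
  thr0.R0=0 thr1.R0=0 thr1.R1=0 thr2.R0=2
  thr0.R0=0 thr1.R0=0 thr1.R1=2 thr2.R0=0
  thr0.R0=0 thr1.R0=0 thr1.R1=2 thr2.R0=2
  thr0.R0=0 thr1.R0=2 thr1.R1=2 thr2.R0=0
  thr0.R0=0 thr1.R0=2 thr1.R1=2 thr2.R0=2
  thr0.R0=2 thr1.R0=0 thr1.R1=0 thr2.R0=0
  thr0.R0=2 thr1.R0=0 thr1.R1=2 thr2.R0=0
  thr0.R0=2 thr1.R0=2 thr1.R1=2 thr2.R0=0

missing: thr0.R0=2 thr1.R0=2 thr1.R1=0 thr2.R0=0

outcome vector order: (thr0.R0,thr1.R0,thr1.R1,thr2.R0)
[SC] allowed = {0000 0002 0020 0022 0220 0222 2000 2020 2200 2220}
SC∖claimed = {2200}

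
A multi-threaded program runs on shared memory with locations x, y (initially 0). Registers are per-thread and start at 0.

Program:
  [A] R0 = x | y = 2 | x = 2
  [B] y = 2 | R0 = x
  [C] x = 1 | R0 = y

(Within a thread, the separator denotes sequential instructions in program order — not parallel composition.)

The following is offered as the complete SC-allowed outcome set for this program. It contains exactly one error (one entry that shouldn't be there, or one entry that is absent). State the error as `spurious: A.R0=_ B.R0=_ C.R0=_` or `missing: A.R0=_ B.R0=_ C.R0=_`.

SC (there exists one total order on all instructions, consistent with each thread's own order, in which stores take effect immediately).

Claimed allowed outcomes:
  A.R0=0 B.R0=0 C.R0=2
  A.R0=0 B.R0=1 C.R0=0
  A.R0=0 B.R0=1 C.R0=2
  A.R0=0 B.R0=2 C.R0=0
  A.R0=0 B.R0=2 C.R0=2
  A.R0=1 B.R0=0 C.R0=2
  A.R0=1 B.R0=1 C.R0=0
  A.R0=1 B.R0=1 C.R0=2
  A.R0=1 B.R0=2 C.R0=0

outcome vector order: (A.R0,B.R0,C.R0)
under SC → (0,0,2); (0,1,0); (0,1,2); (0,2,0); (0,2,2); (1,0,2); (1,1,0); (1,1,2); (1,2,0); (1,2,2)
SC∖claimed = {(1,2,2)}

missing: A.R0=1 B.R0=2 C.R0=2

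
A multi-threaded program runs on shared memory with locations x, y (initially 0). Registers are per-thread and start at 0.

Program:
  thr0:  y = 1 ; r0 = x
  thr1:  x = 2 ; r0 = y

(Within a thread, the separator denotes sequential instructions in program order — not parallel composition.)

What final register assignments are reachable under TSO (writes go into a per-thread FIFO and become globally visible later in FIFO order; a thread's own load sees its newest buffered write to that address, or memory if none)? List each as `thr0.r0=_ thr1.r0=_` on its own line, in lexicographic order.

thr0.r0=0 thr1.r0=0
thr0.r0=0 thr1.r0=1
thr0.r0=2 thr1.r0=0
thr0.r0=2 thr1.r0=1

outcome vector order: (thr0.r0,thr1.r0)
|TSO outcomes| = 4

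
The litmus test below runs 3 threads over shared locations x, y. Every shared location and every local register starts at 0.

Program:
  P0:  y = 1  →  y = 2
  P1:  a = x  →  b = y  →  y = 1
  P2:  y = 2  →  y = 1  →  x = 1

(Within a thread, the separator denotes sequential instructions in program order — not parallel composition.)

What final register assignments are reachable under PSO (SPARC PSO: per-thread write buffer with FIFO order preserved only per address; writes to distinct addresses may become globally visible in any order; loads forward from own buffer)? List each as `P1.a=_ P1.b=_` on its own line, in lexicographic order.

outcome vector order: (P1.a,P1.b)
|PSO outcomes| = 6

P1.a=0 P1.b=0
P1.a=0 P1.b=1
P1.a=0 P1.b=2
P1.a=1 P1.b=0
P1.a=1 P1.b=1
P1.a=1 P1.b=2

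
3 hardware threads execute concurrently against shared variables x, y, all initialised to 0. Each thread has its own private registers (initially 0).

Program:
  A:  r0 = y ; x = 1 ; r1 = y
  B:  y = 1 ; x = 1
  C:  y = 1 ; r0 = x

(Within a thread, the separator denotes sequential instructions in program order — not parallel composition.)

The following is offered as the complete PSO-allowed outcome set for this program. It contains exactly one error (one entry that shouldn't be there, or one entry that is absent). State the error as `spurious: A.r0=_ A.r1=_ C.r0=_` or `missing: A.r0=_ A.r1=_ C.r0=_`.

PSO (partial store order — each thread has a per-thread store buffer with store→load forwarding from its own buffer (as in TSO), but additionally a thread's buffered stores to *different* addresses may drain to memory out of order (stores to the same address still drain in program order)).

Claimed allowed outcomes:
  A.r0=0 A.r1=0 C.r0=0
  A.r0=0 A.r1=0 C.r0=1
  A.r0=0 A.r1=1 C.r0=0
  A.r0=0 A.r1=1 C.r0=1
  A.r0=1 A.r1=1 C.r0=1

missing: A.r0=1 A.r1=1 C.r0=0

outcome vector order: (A.r0,A.r1,C.r0)
PSO (6): 0/0/0 0/0/1 0/1/0 0/1/1 1/1/0 1/1/1
PSO∖claimed = {1/1/0}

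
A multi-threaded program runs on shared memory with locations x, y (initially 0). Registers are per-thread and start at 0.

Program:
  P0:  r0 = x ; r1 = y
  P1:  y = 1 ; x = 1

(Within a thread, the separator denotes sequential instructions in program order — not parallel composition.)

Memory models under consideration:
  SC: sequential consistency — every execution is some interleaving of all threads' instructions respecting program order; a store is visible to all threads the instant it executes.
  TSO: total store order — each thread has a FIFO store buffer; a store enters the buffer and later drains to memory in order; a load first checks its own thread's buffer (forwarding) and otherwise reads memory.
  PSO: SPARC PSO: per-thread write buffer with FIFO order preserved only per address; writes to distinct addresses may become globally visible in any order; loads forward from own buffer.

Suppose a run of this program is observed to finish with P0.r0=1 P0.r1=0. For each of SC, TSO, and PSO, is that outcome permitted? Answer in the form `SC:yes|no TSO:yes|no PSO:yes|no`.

SC:no TSO:no PSO:yes

outcome vector order: (P0.r0,P0.r1)
SC (3): 0/0 0/1 1/1
TSO (3): 0/0 0/1 1/1
PSO (4): 0/0 0/1 1/0 1/1
target 1/0 ∈ {PSO}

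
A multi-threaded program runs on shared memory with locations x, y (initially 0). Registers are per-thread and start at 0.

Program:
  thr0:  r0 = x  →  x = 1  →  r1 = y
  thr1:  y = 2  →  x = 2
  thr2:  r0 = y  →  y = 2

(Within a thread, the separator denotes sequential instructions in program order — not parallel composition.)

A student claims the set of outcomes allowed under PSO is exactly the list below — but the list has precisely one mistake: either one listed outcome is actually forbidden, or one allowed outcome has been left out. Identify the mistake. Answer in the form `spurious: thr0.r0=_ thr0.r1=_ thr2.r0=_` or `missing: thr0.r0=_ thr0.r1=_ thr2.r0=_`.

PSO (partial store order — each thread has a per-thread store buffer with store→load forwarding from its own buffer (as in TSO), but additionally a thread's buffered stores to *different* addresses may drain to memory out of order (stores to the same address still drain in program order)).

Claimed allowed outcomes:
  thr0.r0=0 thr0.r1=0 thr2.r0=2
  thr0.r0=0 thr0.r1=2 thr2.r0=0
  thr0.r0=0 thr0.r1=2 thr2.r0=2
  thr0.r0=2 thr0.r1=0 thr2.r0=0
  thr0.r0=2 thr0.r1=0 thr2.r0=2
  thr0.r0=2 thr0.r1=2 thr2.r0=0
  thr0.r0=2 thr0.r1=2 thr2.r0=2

missing: thr0.r0=0 thr0.r1=0 thr2.r0=0

outcome vector order: (thr0.r0,thr0.r1,thr2.r0)
PSO: 8 outcomes — {000; 002; 020; 022; 200; 202; 220; 222}
PSO∖claimed = {000}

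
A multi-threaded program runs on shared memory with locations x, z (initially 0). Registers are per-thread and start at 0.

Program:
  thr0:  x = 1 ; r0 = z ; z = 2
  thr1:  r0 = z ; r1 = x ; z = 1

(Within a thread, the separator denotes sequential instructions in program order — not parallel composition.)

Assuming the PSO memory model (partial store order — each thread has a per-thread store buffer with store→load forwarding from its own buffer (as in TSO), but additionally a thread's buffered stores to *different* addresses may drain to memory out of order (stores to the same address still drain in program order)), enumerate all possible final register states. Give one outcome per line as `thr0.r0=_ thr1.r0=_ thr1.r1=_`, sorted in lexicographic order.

outcome vector order: (thr0.r0,thr1.r0,thr1.r1)
|PSO outcomes| = 6

thr0.r0=0 thr1.r0=0 thr1.r1=0
thr0.r0=0 thr1.r0=0 thr1.r1=1
thr0.r0=0 thr1.r0=2 thr1.r1=0
thr0.r0=0 thr1.r0=2 thr1.r1=1
thr0.r0=1 thr1.r0=0 thr1.r1=0
thr0.r0=1 thr1.r0=0 thr1.r1=1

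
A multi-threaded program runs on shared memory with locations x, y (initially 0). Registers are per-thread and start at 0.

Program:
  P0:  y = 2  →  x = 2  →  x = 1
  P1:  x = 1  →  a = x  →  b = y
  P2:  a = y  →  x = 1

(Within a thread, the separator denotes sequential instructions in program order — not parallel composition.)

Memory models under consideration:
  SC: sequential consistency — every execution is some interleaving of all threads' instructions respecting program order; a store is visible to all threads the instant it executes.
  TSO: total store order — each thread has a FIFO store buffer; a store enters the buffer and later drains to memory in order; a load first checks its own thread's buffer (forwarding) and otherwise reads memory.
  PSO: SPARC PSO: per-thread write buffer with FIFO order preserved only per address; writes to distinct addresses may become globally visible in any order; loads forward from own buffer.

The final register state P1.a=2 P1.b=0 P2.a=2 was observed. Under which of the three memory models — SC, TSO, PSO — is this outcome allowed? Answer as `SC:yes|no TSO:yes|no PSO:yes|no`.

outcome vector order: (P1.a,P1.b,P2.a)
SC: 6 outcomes — {100; 102; 120; 122; 220; 222}
TSO: 6 outcomes — {100; 102; 120; 122; 220; 222}
PSO: 8 outcomes — {100; 102; 120; 122; 200; 202; 220; 222}
target 202 ∈ {PSO}

SC:no TSO:no PSO:yes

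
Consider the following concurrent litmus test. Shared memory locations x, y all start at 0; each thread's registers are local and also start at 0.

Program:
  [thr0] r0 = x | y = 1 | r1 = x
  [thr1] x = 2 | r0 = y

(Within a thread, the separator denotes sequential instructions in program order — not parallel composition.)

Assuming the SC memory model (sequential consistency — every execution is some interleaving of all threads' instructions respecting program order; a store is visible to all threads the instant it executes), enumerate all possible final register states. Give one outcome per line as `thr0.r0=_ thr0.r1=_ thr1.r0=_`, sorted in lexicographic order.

thr0.r0=0 thr0.r1=0 thr1.r0=1
thr0.r0=0 thr0.r1=2 thr1.r0=0
thr0.r0=0 thr0.r1=2 thr1.r0=1
thr0.r0=2 thr0.r1=2 thr1.r0=0
thr0.r0=2 thr0.r1=2 thr1.r0=1

outcome vector order: (thr0.r0,thr0.r1,thr1.r0)
|SC outcomes| = 5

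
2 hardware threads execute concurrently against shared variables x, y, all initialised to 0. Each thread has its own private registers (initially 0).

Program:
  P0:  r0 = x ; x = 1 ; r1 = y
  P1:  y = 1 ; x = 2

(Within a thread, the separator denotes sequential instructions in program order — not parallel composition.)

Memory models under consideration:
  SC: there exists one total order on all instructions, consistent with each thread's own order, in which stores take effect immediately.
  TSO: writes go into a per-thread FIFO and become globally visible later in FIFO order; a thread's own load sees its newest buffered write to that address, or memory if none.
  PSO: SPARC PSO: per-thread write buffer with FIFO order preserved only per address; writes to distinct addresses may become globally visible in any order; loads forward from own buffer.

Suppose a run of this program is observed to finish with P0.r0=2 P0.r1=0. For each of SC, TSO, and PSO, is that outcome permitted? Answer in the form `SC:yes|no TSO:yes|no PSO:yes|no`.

SC:no TSO:no PSO:yes

outcome vector order: (P0.r0,P0.r1)
SC (3): (0,0), (0,1), (2,1)
TSO (3): (0,0), (0,1), (2,1)
PSO (4): (0,0), (0,1), (2,0), (2,1)
target (2,0) ∈ {PSO}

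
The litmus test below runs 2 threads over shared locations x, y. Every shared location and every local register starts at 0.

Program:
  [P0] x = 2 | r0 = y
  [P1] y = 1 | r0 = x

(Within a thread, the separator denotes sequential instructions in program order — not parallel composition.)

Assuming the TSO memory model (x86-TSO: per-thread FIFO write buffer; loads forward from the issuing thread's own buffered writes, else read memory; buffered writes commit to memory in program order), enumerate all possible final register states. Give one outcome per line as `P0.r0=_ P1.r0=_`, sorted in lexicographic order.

P0.r0=0 P1.r0=0
P0.r0=0 P1.r0=2
P0.r0=1 P1.r0=0
P0.r0=1 P1.r0=2

outcome vector order: (P0.r0,P1.r0)
|TSO outcomes| = 4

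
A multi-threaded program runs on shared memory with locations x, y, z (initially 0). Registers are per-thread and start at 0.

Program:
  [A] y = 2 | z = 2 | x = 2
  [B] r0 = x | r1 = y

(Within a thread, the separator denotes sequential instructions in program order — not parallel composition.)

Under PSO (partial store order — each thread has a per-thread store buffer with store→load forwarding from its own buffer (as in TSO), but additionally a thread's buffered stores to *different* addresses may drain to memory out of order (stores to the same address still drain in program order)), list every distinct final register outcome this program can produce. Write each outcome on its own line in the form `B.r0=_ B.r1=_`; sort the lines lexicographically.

outcome vector order: (B.r0,B.r1)
|PSO outcomes| = 4

B.r0=0 B.r1=0
B.r0=0 B.r1=2
B.r0=2 B.r1=0
B.r0=2 B.r1=2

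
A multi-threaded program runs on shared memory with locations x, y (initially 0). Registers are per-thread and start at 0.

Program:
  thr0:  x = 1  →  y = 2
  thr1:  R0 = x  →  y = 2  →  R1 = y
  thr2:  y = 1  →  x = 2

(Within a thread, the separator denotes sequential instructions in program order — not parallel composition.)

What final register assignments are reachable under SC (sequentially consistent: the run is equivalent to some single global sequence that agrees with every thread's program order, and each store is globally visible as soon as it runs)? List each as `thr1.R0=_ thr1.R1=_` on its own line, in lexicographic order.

thr1.R0=0 thr1.R1=1
thr1.R0=0 thr1.R1=2
thr1.R0=1 thr1.R1=1
thr1.R0=1 thr1.R1=2
thr1.R0=2 thr1.R1=2

outcome vector order: (thr1.R0,thr1.R1)
|SC outcomes| = 5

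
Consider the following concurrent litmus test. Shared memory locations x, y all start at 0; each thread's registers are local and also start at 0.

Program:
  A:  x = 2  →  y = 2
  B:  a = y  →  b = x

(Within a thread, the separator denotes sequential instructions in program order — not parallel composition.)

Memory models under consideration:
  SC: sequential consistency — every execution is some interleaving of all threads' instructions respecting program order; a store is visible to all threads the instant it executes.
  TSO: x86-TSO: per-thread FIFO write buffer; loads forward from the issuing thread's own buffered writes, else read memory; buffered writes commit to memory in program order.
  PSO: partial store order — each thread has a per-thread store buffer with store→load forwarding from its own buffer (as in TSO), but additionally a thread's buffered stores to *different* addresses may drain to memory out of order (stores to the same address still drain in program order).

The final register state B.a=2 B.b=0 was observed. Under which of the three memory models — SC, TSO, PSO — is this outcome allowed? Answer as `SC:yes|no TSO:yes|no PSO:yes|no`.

SC:no TSO:no PSO:yes

outcome vector order: (B.a,B.b)
under SC → (0,0) (0,2) (2,2)
under TSO → (0,0) (0,2) (2,2)
under PSO → (0,0) (0,2) (2,0) (2,2)
target (2,0) ∈ {PSO}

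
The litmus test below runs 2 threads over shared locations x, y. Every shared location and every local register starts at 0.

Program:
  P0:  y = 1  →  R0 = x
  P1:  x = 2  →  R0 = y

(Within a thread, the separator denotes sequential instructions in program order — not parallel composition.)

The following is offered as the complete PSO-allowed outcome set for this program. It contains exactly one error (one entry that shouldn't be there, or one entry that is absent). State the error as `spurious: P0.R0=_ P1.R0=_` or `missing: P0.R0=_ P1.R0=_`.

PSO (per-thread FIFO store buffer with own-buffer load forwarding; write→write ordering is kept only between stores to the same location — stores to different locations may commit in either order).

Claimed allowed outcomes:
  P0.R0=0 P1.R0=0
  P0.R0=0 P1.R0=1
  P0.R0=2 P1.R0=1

missing: P0.R0=2 P1.R0=0

outcome vector order: (P0.R0,P1.R0)
under PSO → <0 0>; <0 1>; <2 0>; <2 1>
PSO∖claimed = {<2 0>}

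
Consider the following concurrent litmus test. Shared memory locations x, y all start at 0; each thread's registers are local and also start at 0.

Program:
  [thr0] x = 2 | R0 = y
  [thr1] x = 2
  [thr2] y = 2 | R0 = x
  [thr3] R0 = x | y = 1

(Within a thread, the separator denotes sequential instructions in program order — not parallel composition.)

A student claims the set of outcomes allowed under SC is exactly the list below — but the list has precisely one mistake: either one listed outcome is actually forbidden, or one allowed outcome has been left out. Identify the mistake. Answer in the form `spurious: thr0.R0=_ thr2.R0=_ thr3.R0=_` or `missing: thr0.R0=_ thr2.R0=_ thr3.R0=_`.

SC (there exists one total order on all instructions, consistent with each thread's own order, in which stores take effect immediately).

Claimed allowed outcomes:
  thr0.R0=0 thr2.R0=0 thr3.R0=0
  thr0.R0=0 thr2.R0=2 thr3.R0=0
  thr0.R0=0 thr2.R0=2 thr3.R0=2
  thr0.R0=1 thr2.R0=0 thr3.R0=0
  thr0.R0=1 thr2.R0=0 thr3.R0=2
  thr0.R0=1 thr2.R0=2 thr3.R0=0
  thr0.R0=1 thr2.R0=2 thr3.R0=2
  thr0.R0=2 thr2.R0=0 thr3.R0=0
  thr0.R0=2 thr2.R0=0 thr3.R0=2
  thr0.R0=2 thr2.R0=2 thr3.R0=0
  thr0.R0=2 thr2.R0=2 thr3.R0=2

outcome vector order: (thr0.R0,thr2.R0,thr3.R0)
SC: 10 outcomes — {<0 2 0> <0 2 2> <1 0 0> <1 0 2> <1 2 0> <1 2 2> <2 0 0> <2 0 2> <2 2 0> <2 2 2>}
claimed∖SC = {<0 0 0>}

spurious: thr0.R0=0 thr2.R0=0 thr3.R0=0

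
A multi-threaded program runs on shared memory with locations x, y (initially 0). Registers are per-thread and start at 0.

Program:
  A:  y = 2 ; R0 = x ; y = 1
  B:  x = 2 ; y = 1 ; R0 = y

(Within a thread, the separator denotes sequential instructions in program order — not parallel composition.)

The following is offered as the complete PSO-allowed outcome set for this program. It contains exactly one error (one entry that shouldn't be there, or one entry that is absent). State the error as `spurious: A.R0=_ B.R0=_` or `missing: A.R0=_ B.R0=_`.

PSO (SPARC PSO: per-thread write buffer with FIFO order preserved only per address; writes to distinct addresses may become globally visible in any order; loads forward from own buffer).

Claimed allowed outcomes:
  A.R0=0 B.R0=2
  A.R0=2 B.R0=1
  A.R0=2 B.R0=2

missing: A.R0=0 B.R0=1

outcome vector order: (A.R0,B.R0)
PSO (4): <0 1> <0 2> <2 1> <2 2>
PSO∖claimed = {<0 1>}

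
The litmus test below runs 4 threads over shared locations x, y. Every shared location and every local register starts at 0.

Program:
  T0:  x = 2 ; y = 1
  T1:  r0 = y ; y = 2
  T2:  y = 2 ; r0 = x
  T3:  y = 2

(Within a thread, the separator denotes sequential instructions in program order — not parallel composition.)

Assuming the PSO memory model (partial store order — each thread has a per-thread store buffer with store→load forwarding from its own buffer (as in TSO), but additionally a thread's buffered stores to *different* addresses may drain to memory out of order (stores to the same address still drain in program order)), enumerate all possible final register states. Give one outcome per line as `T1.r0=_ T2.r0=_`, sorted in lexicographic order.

outcome vector order: (T1.r0,T2.r0)
|PSO outcomes| = 6

T1.r0=0 T2.r0=0
T1.r0=0 T2.r0=2
T1.r0=1 T2.r0=0
T1.r0=1 T2.r0=2
T1.r0=2 T2.r0=0
T1.r0=2 T2.r0=2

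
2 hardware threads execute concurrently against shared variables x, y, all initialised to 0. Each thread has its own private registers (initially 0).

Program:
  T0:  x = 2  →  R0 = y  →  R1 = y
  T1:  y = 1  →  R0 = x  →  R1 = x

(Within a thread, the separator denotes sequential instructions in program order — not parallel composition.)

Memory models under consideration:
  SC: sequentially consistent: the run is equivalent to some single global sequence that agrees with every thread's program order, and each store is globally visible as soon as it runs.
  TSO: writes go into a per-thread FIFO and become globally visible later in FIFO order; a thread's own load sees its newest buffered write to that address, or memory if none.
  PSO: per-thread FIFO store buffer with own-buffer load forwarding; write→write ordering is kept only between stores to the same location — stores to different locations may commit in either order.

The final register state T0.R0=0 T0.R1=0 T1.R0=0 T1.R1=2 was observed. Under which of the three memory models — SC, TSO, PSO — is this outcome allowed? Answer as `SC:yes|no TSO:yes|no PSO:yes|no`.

outcome vector order: (T0.R0,T0.R1,T1.R0,T1.R1)
under SC → (0,0,2,2), (0,1,2,2), (1,1,0,0), (1,1,0,2), (1,1,2,2)
under TSO → (0,0,0,0), (0,0,0,2), (0,0,2,2), (0,1,0,0), (0,1,0,2), (0,1,2,2), (1,1,0,0), (1,1,0,2), (1,1,2,2)
under PSO → (0,0,0,0), (0,0,0,2), (0,0,2,2), (0,1,0,0), (0,1,0,2), (0,1,2,2), (1,1,0,0), (1,1,0,2), (1,1,2,2)
target (0,0,0,2) ∈ {TSO,PSO}

SC:no TSO:yes PSO:yes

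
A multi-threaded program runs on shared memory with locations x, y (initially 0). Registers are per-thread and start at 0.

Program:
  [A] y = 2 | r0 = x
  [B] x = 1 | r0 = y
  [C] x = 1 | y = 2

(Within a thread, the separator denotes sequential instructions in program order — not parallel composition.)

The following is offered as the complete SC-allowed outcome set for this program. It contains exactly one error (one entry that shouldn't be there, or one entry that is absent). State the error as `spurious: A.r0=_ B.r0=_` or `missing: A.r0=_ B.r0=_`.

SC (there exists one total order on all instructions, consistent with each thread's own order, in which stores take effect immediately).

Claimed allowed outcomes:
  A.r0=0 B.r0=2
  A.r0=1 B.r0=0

missing: A.r0=1 B.r0=2

outcome vector order: (A.r0,B.r0)
under SC → 02, 10, 12
SC∖claimed = {12}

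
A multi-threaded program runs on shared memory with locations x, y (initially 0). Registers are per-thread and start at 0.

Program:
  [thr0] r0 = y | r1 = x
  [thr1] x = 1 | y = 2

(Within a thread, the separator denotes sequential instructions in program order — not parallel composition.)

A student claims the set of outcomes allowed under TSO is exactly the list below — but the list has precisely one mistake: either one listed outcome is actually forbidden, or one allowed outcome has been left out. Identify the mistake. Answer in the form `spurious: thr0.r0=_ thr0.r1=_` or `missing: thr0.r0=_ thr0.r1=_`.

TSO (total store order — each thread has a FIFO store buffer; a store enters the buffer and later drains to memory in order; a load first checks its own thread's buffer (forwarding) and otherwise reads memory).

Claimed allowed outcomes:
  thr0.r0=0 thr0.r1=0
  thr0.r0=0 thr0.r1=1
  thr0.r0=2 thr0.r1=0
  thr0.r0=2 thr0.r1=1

spurious: thr0.r0=2 thr0.r1=0

outcome vector order: (thr0.r0,thr0.r1)
TSO: 3 outcomes — {0/0 0/1 2/1}
claimed∖TSO = {2/0}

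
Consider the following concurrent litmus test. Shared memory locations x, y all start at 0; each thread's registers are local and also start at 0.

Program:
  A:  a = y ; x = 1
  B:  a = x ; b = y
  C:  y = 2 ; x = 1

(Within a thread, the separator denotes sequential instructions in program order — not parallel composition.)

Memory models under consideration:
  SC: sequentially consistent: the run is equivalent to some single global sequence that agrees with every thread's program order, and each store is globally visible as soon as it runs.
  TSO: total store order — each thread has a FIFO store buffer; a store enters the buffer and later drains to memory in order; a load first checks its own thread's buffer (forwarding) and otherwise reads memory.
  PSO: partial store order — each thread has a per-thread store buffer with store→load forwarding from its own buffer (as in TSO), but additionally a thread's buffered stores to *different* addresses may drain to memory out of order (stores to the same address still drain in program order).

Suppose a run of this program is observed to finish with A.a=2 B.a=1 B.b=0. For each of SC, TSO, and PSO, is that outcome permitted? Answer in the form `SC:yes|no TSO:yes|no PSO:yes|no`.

outcome vector order: (A.a,B.a,B.b)
[SC] allowed = {0/0/0; 0/0/2; 0/1/0; 0/1/2; 2/0/0; 2/0/2; 2/1/2}
[TSO] allowed = {0/0/0; 0/0/2; 0/1/0; 0/1/2; 2/0/0; 2/0/2; 2/1/2}
[PSO] allowed = {0/0/0; 0/0/2; 0/1/0; 0/1/2; 2/0/0; 2/0/2; 2/1/0; 2/1/2}
target 2/1/0 ∈ {PSO}

SC:no TSO:no PSO:yes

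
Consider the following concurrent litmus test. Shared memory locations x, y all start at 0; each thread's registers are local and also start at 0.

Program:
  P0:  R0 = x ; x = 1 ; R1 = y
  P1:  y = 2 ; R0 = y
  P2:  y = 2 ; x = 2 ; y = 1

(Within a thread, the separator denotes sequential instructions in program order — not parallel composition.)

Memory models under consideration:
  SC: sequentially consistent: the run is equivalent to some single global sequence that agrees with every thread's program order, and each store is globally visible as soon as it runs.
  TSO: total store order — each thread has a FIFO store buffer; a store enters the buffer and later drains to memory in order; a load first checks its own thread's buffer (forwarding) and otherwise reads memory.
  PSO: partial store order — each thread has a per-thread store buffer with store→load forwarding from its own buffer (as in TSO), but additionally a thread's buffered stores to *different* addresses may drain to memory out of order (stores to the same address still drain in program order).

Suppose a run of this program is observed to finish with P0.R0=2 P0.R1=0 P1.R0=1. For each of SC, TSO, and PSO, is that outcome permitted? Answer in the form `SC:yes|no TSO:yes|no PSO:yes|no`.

outcome vector order: (P0.R0,P0.R1,P1.R0)
SC (10): 001, 002, 011, 012, 021, 022, 211, 212, 221, 222
TSO (10): 001, 002, 011, 012, 021, 022, 211, 212, 221, 222
PSO (12): 001, 002, 011, 012, 021, 022, 201, 202, 211, 212, 221, 222
target 201 ∈ {PSO}

SC:no TSO:no PSO:yes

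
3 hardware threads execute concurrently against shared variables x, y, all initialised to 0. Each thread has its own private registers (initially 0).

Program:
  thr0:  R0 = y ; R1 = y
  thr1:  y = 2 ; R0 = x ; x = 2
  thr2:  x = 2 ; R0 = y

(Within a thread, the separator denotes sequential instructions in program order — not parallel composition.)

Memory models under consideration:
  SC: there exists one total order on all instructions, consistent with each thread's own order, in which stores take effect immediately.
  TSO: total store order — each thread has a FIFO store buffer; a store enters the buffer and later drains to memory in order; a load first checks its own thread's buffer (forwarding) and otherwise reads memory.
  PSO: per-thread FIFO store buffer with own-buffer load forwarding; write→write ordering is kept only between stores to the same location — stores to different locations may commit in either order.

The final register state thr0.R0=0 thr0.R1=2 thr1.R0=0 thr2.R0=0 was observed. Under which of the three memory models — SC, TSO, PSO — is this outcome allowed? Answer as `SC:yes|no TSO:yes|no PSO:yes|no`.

outcome vector order: (thr0.R0,thr0.R1,thr1.R0,thr2.R0)
[SC] allowed = {<0 0 0 2>, <0 0 2 0>, <0 0 2 2>, <0 2 0 2>, <0 2 2 0>, <0 2 2 2>, <2 2 0 2>, <2 2 2 0>, <2 2 2 2>}
[TSO] allowed = {<0 0 0 0>, <0 0 0 2>, <0 0 2 0>, <0 0 2 2>, <0 2 0 0>, <0 2 0 2>, <0 2 2 0>, <0 2 2 2>, <2 2 0 0>, <2 2 0 2>, <2 2 2 0>, <2 2 2 2>}
[PSO] allowed = {<0 0 0 0>, <0 0 0 2>, <0 0 2 0>, <0 0 2 2>, <0 2 0 0>, <0 2 0 2>, <0 2 2 0>, <0 2 2 2>, <2 2 0 0>, <2 2 0 2>, <2 2 2 0>, <2 2 2 2>}
target <0 2 0 0> ∈ {TSO,PSO}

SC:no TSO:yes PSO:yes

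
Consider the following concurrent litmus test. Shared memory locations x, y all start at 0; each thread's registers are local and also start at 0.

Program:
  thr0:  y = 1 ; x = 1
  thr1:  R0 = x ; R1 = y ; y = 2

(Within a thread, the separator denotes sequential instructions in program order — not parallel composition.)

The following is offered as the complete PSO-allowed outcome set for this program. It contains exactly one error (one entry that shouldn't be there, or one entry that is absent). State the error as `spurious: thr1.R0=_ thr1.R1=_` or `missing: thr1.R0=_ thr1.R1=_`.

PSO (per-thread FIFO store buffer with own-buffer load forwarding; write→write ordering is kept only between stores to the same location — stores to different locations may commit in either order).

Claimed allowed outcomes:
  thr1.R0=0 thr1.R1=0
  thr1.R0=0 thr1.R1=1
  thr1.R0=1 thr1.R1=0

outcome vector order: (thr1.R0,thr1.R1)
PSO: 4 outcomes — {<0 0>; <0 1>; <1 0>; <1 1>}
PSO∖claimed = {<1 1>}

missing: thr1.R0=1 thr1.R1=1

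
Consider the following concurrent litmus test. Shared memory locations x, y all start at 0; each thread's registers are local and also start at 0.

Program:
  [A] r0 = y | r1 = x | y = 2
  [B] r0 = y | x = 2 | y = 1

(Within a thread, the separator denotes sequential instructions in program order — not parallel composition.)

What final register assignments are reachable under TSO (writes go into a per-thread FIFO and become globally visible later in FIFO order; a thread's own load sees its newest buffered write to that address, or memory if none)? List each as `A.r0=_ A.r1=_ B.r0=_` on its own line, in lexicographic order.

A.r0=0 A.r1=0 B.r0=0
A.r0=0 A.r1=0 B.r0=2
A.r0=0 A.r1=2 B.r0=0
A.r0=1 A.r1=2 B.r0=0

outcome vector order: (A.r0,A.r1,B.r0)
|TSO outcomes| = 4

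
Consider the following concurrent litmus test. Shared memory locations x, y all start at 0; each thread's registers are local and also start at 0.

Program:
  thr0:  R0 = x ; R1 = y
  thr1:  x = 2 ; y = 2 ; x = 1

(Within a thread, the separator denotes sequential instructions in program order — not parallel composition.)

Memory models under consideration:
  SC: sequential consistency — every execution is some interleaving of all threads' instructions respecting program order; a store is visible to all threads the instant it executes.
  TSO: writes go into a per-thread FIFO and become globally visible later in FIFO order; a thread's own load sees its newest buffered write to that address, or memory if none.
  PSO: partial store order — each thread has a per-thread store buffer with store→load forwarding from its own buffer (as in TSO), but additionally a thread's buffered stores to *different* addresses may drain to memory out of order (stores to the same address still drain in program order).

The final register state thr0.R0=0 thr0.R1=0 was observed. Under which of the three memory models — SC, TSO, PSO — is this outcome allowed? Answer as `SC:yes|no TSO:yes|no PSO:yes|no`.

outcome vector order: (thr0.R0,thr0.R1)
SC: 5 outcomes — {(0,0); (0,2); (1,2); (2,0); (2,2)}
TSO: 5 outcomes — {(0,0); (0,2); (1,2); (2,0); (2,2)}
PSO: 6 outcomes — {(0,0); (0,2); (1,0); (1,2); (2,0); (2,2)}
target (0,0) ∈ {SC,TSO,PSO}

SC:yes TSO:yes PSO:yes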